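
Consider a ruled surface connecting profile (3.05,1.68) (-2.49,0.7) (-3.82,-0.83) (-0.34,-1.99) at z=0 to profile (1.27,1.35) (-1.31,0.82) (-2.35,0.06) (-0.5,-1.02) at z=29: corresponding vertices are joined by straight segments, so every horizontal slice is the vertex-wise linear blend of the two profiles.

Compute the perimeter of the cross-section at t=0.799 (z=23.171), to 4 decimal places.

Cross-section at t=0.799: each vertex is (1-t)·p0[i] + t·p1[i].
  v1: (1-0.799)·(3.05,1.68) + 0.799·(1.27,1.35) = (1.6278,1.4163)
  v2: (1-0.799)·(-2.49,0.7) + 0.799·(-1.31,0.82) = (-1.5472,0.7959)
  v3: (1-0.799)·(-3.82,-0.83) + 0.799·(-2.35,0.06) = (-2.6455,-0.1189)
  v4: (1-0.799)·(-0.34,-1.99) + 0.799·(-0.5,-1.02) = (-0.4678,-1.2150)
Perimeter = Σ |v_{i+1} − v_i|:
  edge 1→2: √(-3.1750² + -0.6205²) = 3.2350 (running 3.2350)
  edge 2→3: √(-1.0983² + -0.9148²) = 1.4294 (running 4.6644)
  edge 3→4: √(2.1776² + -1.0961²) = 2.4379 (running 7.1023)
  edge 4→1: √(2.0956² + 2.6313²) = 3.3638 (running 10.4661)
Perimeter = 10.4661

Perimeter at t=0.799: 10.4661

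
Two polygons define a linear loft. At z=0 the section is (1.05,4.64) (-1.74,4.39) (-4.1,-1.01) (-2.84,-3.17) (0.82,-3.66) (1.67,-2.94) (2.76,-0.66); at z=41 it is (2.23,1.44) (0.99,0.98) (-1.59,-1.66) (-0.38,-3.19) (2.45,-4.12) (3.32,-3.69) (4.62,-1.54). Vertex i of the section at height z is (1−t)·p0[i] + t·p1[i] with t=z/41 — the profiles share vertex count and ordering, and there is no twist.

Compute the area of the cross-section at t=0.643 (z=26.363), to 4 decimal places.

Area at t=0.643: 26.7243

Cross-section at t=0.643: each vertex is (1-t)·p0[i] + t·p1[i].
  v1: (1-0.643)·(1.05,4.64) + 0.643·(2.23,1.44) = (1.8087,2.5824)
  v2: (1-0.643)·(-1.74,4.39) + 0.643·(0.99,0.98) = (0.0154,2.1974)
  v3: (1-0.643)·(-4.1,-1.01) + 0.643·(-1.59,-1.66) = (-2.4861,-1.4280)
  v4: (1-0.643)·(-2.84,-3.17) + 0.643·(-0.38,-3.19) = (-1.2582,-3.1829)
  v5: (1-0.643)·(0.82,-3.66) + 0.643·(2.45,-4.12) = (1.8681,-3.9558)
  v6: (1-0.643)·(1.67,-2.94) + 0.643·(3.32,-3.69) = (2.7309,-3.4223)
  v7: (1-0.643)·(2.76,-0.66) + 0.643·(4.62,-1.54) = (3.9560,-1.2258)
Shoelace sum Σ(x_i·y_{i+1} − x_{i+1}·y_i):
  i=1: 1.8087·2.1974 − 0.0154·2.5824 = +3.9347 (running +3.9347)
  i=2: 0.0154·-1.4280 − -2.4861·2.1974 = +5.4408 (running +9.3756)
  i=3: -2.4861·-3.1829 − -1.2582·-1.4280 = +6.1161 (running +15.4917)
  i=4: -1.2582·-3.9558 − 1.8681·-3.1829 = +10.9231 (running +26.4148)
  i=5: 1.8681·-3.4223 − 2.7309·-3.9558 = +4.4100 (running +30.8248)
  i=6: 2.7309·-1.2258 − 3.9560·-3.4223 = +10.1906 (running +41.0154)
  i=7: 3.9560·2.5824 − 1.8087·-1.2258 = +12.4331 (running +53.4486)
Area = |Σ|/2 = |53.4486|/2 = 26.7243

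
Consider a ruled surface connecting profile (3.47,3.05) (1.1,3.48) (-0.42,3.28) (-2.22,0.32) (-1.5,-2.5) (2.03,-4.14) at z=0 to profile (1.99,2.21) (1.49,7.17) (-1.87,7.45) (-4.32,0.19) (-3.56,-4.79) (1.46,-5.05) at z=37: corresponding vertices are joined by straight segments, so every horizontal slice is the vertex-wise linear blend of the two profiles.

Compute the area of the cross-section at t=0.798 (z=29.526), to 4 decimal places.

Cross-section at t=0.798: each vertex is (1-t)·p0[i] + t·p1[i].
  v1: (1-0.798)·(3.47,3.05) + 0.798·(1.99,2.21) = (2.2890,2.3797)
  v2: (1-0.798)·(1.1,3.48) + 0.798·(1.49,7.17) = (1.4112,6.4246)
  v3: (1-0.798)·(-0.42,3.28) + 0.798·(-1.87,7.45) = (-1.5771,6.6077)
  v4: (1-0.798)·(-2.22,0.32) + 0.798·(-4.32,0.19) = (-3.8958,0.2163)
  v5: (1-0.798)·(-1.5,-2.5) + 0.798·(-3.56,-4.79) = (-3.1439,-4.3274)
  v6: (1-0.798)·(2.03,-4.14) + 0.798·(1.46,-5.05) = (1.5751,-4.8662)
Shoelace sum Σ(x_i·y_{i+1} − x_{i+1}·y_i):
  i=1: 2.2890·6.4246 − 1.4112·2.3797 = +11.3474 (running +11.3474)
  i=2: 1.4112·6.6077 − -1.5771·6.4246 = +19.4571 (running +30.8046)
  i=3: -1.5771·0.2163 − -3.8958·6.6077 = +25.4011 (running +56.2056)
  i=4: -3.8958·-4.3274 − -3.1439·0.2163 = +17.5387 (running +73.7443)
  i=5: -3.1439·-4.8662 − 1.5751·-4.3274 = +22.1150 (running +95.8593)
  i=6: 1.5751·2.3797 − 2.2890·-4.8662 = +14.8868 (running +110.7461)
Area = |Σ|/2 = |110.7461|/2 = 55.3730

Area at t=0.798: 55.3730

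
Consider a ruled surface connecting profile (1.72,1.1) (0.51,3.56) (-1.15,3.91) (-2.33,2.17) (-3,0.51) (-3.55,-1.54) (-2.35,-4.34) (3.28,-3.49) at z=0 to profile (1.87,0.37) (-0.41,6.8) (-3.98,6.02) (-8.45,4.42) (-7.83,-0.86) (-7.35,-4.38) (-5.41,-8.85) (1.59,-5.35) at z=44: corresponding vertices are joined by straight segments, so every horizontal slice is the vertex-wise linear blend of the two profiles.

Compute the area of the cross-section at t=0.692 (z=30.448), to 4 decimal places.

Cross-section at t=0.692: each vertex is (1-t)·p0[i] + t·p1[i].
  v1: (1-0.692)·(1.72,1.1) + 0.692·(1.87,0.37) = (1.8238,0.5948)
  v2: (1-0.692)·(0.51,3.56) + 0.692·(-0.41,6.8) = (-0.1266,5.8021)
  v3: (1-0.692)·(-1.15,3.91) + 0.692·(-3.98,6.02) = (-3.1084,5.3701)
  v4: (1-0.692)·(-2.33,2.17) + 0.692·(-8.45,4.42) = (-6.5650,3.7270)
  v5: (1-0.692)·(-3,0.51) + 0.692·(-7.83,-0.86) = (-6.3424,-0.4380)
  v6: (1-0.692)·(-3.55,-1.54) + 0.692·(-7.35,-4.38) = (-6.1796,-3.5053)
  v7: (1-0.692)·(-2.35,-4.34) + 0.692·(-5.41,-8.85) = (-4.4675,-7.4609)
  v8: (1-0.692)·(3.28,-3.49) + 0.692·(1.59,-5.35) = (2.1105,-4.7771)
Shoelace sum Σ(x_i·y_{i+1} − x_{i+1}·y_i):
  i=1: 1.8238·5.8021 − -0.1266·0.5948 = +10.6572 (running +10.6572)
  i=2: -0.1266·5.3701 − -3.1084·5.8021 = +17.3549 (running +28.0120)
  i=3: -3.1084·3.7270 − -6.5650·5.3701 = +23.6702 (running +51.6822)
  i=4: -6.5650·-0.4380 − -6.3424·3.7270 = +26.5137 (running +78.1960)
  i=5: -6.3424·-3.5053 − -6.1796·-0.4380 = +19.5248 (running +97.7208)
  i=6: -6.1796·-7.4609 − -4.4675·-3.5053 = +30.4456 (running +128.1664)
  i=7: -4.4675·-4.7771 − 2.1105·-7.4609 = +37.0883 (running +165.2547)
  i=8: 2.1105·0.5948 − 1.8238·-4.7771 = +9.9679 (running +175.2226)
Area = |Σ|/2 = |175.2226|/2 = 87.6113

Area at t=0.692: 87.6113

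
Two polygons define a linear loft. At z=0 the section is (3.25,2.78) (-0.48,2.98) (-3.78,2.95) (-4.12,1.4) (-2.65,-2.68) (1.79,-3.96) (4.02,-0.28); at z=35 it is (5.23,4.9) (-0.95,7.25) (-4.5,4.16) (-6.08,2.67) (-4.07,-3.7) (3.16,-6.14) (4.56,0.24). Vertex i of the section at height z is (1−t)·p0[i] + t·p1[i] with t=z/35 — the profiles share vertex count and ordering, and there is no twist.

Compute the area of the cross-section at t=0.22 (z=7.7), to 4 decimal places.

Area at t=0.22: 53.7085

Cross-section at t=0.22: each vertex is (1-t)·p0[i] + t·p1[i].
  v1: (1-0.22)·(3.25,2.78) + 0.22·(5.23,4.9) = (3.6856,3.2464)
  v2: (1-0.22)·(-0.48,2.98) + 0.22·(-0.95,7.25) = (-0.5834,3.9194)
  v3: (1-0.22)·(-3.78,2.95) + 0.22·(-4.5,4.16) = (-3.9384,3.2162)
  v4: (1-0.22)·(-4.12,1.4) + 0.22·(-6.08,2.67) = (-4.5512,1.6794)
  v5: (1-0.22)·(-2.65,-2.68) + 0.22·(-4.07,-3.7) = (-2.9624,-2.9044)
  v6: (1-0.22)·(1.79,-3.96) + 0.22·(3.16,-6.14) = (2.0914,-4.4396)
  v7: (1-0.22)·(4.02,-0.28) + 0.22·(4.56,0.24) = (4.1388,-0.1656)
Shoelace sum Σ(x_i·y_{i+1} − x_{i+1}·y_i):
  i=1: 3.6856·3.9194 − -0.5834·3.2464 = +16.3393 (running +16.3393)
  i=2: -0.5834·3.2162 − -3.9384·3.9194 = +13.5598 (running +29.8991)
  i=3: -3.9384·1.6794 − -4.5512·3.2162 = +8.0234 (running +37.9225)
  i=4: -4.5512·-2.9044 − -2.9624·1.6794 = +18.1936 (running +56.1161)
  i=5: -2.9624·-4.4396 − 2.0914·-2.9044 = +19.2261 (running +75.3422)
  i=6: 2.0914·-0.1656 − 4.1388·-4.4396 = +18.0283 (running +93.3705)
  i=7: 4.1388·3.2464 − 3.6856·-0.1656 = +14.0465 (running +107.4171)
Area = |Σ|/2 = |107.4171|/2 = 53.7085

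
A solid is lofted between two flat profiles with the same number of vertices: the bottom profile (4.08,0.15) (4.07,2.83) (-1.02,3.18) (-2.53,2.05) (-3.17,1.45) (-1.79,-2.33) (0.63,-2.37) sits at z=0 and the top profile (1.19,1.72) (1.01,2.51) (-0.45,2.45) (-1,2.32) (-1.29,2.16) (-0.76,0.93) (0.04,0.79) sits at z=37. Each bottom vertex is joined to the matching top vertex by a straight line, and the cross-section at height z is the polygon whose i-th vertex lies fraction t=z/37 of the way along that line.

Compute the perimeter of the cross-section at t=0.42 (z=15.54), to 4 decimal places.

Cross-section at t=0.42: each vertex is (1-t)·p0[i] + t·p1[i].
  v1: (1-0.42)·(4.08,0.15) + 0.42·(1.19,1.72) = (2.8662,0.8094)
  v2: (1-0.42)·(4.07,2.83) + 0.42·(1.01,2.51) = (2.7848,2.6956)
  v3: (1-0.42)·(-1.02,3.18) + 0.42·(-0.45,2.45) = (-0.7806,2.8734)
  v4: (1-0.42)·(-2.53,2.05) + 0.42·(-1,2.32) = (-1.8874,2.1634)
  v5: (1-0.42)·(-3.17,1.45) + 0.42·(-1.29,2.16) = (-2.3804,1.7482)
  v6: (1-0.42)·(-1.79,-2.33) + 0.42·(-0.76,0.93) = (-1.3574,-0.9608)
  v7: (1-0.42)·(0.63,-2.37) + 0.42·(0.04,0.79) = (0.3822,-1.0428)
Perimeter = Σ |v_{i+1} − v_i|:
  edge 1→2: √(-0.0814² + 1.8862²) = 1.8880 (running 1.8880)
  edge 2→3: √(-3.5654² + 0.1778²) = 3.5698 (running 5.4578)
  edge 3→4: √(-1.1068² + -0.7100²) = 1.3150 (running 6.7727)
  edge 4→5: √(-0.4930² + -0.4152²) = 0.6445 (running 7.4173)
  edge 5→6: √(1.0230² + -2.7090²) = 2.8957 (running 10.3130)
  edge 6→7: √(1.7396² + -0.0820²) = 1.7415 (running 12.0545)
  edge 7→1: √(2.4840² + 1.8522²) = 3.0985 (running 15.1531)
Perimeter = 15.1531

Perimeter at t=0.42: 15.1531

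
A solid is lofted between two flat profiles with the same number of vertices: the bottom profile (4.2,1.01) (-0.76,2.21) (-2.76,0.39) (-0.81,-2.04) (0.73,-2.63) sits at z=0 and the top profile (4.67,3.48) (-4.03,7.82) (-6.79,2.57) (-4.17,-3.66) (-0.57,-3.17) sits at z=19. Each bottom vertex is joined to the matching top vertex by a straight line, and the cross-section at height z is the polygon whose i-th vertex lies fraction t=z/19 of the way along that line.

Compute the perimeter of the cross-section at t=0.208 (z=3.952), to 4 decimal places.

Cross-section at t=0.208: each vertex is (1-t)·p0[i] + t·p1[i].
  v1: (1-0.208)·(4.2,1.01) + 0.208·(4.67,3.48) = (4.2978,1.5238)
  v2: (1-0.208)·(-0.76,2.21) + 0.208·(-4.03,7.82) = (-1.4402,3.3769)
  v3: (1-0.208)·(-2.76,0.39) + 0.208·(-6.79,2.57) = (-3.5982,0.8434)
  v4: (1-0.208)·(-0.81,-2.04) + 0.208·(-4.17,-3.66) = (-1.5089,-2.3770)
  v5: (1-0.208)·(0.73,-2.63) + 0.208·(-0.57,-3.17) = (0.4596,-2.7423)
Perimeter = Σ |v_{i+1} − v_i|:
  edge 1→2: √(-5.7379² + 1.8531²) = 6.0297 (running 6.0297)
  edge 2→3: √(-2.1581² + -2.5334²) = 3.3280 (running 9.3577)
  edge 3→4: √(2.0894² + -3.2204²) = 3.8388 (running 13.1965)
  edge 4→5: √(1.9685² + -0.3654²) = 2.0021 (running 15.1986)
  edge 5→1: √(3.8382² + 4.2661²) = 5.7385 (running 20.9372)
Perimeter = 20.9372

Perimeter at t=0.208: 20.9372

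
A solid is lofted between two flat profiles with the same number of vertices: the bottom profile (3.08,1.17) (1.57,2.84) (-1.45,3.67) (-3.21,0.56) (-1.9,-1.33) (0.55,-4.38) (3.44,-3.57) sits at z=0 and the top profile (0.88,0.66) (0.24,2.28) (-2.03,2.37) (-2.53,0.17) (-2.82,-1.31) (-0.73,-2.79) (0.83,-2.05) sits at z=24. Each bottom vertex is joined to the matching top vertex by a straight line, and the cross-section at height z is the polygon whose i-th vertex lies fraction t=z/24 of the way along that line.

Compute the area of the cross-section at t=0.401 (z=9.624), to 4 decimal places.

Area at t=0.401: 25.9930

Cross-section at t=0.401: each vertex is (1-t)·p0[i] + t·p1[i].
  v1: (1-0.401)·(3.08,1.17) + 0.401·(0.88,0.66) = (2.1978,0.9655)
  v2: (1-0.401)·(1.57,2.84) + 0.401·(0.24,2.28) = (1.0367,2.6154)
  v3: (1-0.401)·(-1.45,3.67) + 0.401·(-2.03,2.37) = (-1.6826,3.1487)
  v4: (1-0.401)·(-3.21,0.56) + 0.401·(-2.53,0.17) = (-2.9373,0.4036)
  v5: (1-0.401)·(-1.9,-1.33) + 0.401·(-2.82,-1.31) = (-2.2689,-1.3220)
  v6: (1-0.401)·(0.55,-4.38) + 0.401·(-0.73,-2.79) = (0.0367,-3.7424)
  v7: (1-0.401)·(3.44,-3.57) + 0.401·(0.83,-2.05) = (2.3934,-2.9605)
Shoelace sum Σ(x_i·y_{i+1} − x_{i+1}·y_i):
  i=1: 2.1978·2.6154 − 1.0367·0.9655 = +4.7473 (running +4.7473)
  i=2: 1.0367·3.1487 − -1.6826·2.6154 = +7.6648 (running +12.4122)
  i=3: -1.6826·0.4036 − -2.9373·3.1487 = +8.5696 (running +20.9818)
  i=4: -2.9373·-1.3220 − -2.2689·0.4036 = +4.7988 (running +25.7806)
  i=5: -2.2689·-3.7424 − 0.0367·-1.3220 = +8.5398 (running +34.3204)
  i=6: 0.0367·-2.9605 − 2.3934·-3.7424 = +8.8483 (running +43.1687)
  i=7: 2.3934·0.9655 − 2.1978·-2.9605 = +8.8173 (running +51.9861)
Area = |Σ|/2 = |51.9861|/2 = 25.9930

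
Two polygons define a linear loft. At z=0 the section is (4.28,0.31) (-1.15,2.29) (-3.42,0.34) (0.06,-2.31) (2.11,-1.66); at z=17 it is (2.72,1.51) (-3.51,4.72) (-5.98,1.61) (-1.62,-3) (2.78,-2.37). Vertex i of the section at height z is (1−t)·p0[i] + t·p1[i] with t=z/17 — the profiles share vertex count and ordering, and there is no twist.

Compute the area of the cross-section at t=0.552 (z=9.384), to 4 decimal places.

Area at t=0.552: 30.7927

Cross-section at t=0.552: each vertex is (1-t)·p0[i] + t·p1[i].
  v1: (1-0.552)·(4.28,0.31) + 0.552·(2.72,1.51) = (3.4189,0.9724)
  v2: (1-0.552)·(-1.15,2.29) + 0.552·(-3.51,4.72) = (-2.4527,3.6314)
  v3: (1-0.552)·(-3.42,0.34) + 0.552·(-5.98,1.61) = (-4.8331,1.0410)
  v4: (1-0.552)·(0.06,-2.31) + 0.552·(-1.62,-3) = (-0.8674,-2.6909)
  v5: (1-0.552)·(2.11,-1.66) + 0.552·(2.78,-2.37) = (2.4798,-2.0519)
Shoelace sum Σ(x_i·y_{i+1} − x_{i+1}·y_i):
  i=1: 3.4189·3.6314 − -2.4527·0.9724 = +14.8002 (running +14.8002)
  i=2: -2.4527·1.0410 − -4.8331·3.6314 = +14.9974 (running +29.7976)
  i=3: -4.8331·-2.6909 − -0.8674·1.0410 = +13.9083 (running +43.7059)
  i=4: -0.8674·-2.0519 − 2.4798·-2.6909 = +8.4527 (running +52.1586)
  i=5: 2.4798·0.9724 − 3.4189·-2.0519 = +9.4267 (running +61.5853)
Area = |Σ|/2 = |61.5853|/2 = 30.7927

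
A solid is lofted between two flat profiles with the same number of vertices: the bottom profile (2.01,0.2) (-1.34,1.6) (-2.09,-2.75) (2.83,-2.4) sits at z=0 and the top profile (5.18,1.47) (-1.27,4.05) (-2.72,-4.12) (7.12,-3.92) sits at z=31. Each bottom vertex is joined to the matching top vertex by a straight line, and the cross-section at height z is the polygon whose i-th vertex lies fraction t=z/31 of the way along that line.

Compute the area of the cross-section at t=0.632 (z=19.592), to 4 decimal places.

Area at t=0.632: 36.9480

Cross-section at t=0.632: each vertex is (1-t)·p0[i] + t·p1[i].
  v1: (1-0.632)·(2.01,0.2) + 0.632·(5.18,1.47) = (4.0134,1.0026)
  v2: (1-0.632)·(-1.34,1.6) + 0.632·(-1.27,4.05) = (-1.2958,3.1484)
  v3: (1-0.632)·(-2.09,-2.75) + 0.632·(-2.72,-4.12) = (-2.4882,-3.6158)
  v4: (1-0.632)·(2.83,-2.4) + 0.632·(7.12,-3.92) = (5.5413,-3.3606)
Shoelace sum Σ(x_i·y_{i+1} − x_{i+1}·y_i):
  i=1: 4.0134·3.1484 − -1.2958·1.0026 = +13.9351 (running +13.9351)
  i=2: -1.2958·-3.6158 − -2.4882·3.1484 = +12.5190 (running +26.4541)
  i=3: -2.4882·-3.3606 − 5.5413·-3.6158 = +28.3982 (running +54.8523)
  i=4: 5.5413·1.0026 − 4.0134·-3.3606 = +19.0436 (running +73.8959)
Area = |Σ|/2 = |73.8959|/2 = 36.9480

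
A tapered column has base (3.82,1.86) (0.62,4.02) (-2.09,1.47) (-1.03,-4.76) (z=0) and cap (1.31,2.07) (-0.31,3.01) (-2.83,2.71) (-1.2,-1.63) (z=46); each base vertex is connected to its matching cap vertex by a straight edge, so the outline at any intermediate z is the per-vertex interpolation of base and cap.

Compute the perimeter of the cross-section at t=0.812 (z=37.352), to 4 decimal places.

Cross-section at t=0.812: each vertex is (1-t)·p0[i] + t·p1[i].
  v1: (1-0.812)·(3.82,1.86) + 0.812·(1.31,2.07) = (1.7819,2.0305)
  v2: (1-0.812)·(0.62,4.02) + 0.812·(-0.31,3.01) = (-0.1352,3.1999)
  v3: (1-0.812)·(-2.09,1.47) + 0.812·(-2.83,2.71) = (-2.6909,2.4769)
  v4: (1-0.812)·(-1.03,-4.76) + 0.812·(-1.2,-1.63) = (-1.1680,-2.2184)
Perimeter = Σ |v_{i+1} − v_i|:
  edge 1→2: √(-1.9170² + 1.1694²) = 2.2455 (running 2.2455)
  edge 2→3: √(-2.5557² + -0.7230²) = 2.6560 (running 4.9016)
  edge 3→4: √(1.5228² + -4.6953²) = 4.9361 (running 9.8377)
  edge 4→1: √(2.9499² + 4.2490²) = 5.1726 (running 15.0102)
Perimeter = 15.0102

Perimeter at t=0.812: 15.0102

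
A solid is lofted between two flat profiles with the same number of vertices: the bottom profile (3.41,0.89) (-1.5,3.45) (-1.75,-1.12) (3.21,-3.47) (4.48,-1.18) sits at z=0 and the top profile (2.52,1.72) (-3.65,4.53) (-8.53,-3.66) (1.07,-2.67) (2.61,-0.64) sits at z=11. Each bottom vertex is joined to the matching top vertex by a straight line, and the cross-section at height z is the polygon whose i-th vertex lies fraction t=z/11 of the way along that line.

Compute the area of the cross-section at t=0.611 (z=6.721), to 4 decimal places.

Area at t=0.611: 42.7642

Cross-section at t=0.611: each vertex is (1-t)·p0[i] + t·p1[i].
  v1: (1-0.611)·(3.41,0.89) + 0.611·(2.52,1.72) = (2.8662,1.3971)
  v2: (1-0.611)·(-1.5,3.45) + 0.611·(-3.65,4.53) = (-2.8136,4.1099)
  v3: (1-0.611)·(-1.75,-1.12) + 0.611·(-8.53,-3.66) = (-5.8926,-2.6719)
  v4: (1-0.611)·(3.21,-3.47) + 0.611·(1.07,-2.67) = (1.9025,-2.9812)
  v5: (1-0.611)·(4.48,-1.18) + 0.611·(2.61,-0.64) = (3.3374,-0.8501)
Shoelace sum Σ(x_i·y_{i+1} − x_{i+1}·y_i):
  i=1: 2.8662·4.1099 − -2.8136·1.3971 = +15.7108 (running +15.7108)
  i=2: -2.8136·-2.6719 − -5.8926·4.1099 = +31.7357 (running +47.4465)
  i=3: -5.8926·-2.9812 − 1.9025·-2.6719 = +22.6502 (running +70.0967)
  i=4: 1.9025·-0.8501 − 3.3374·-2.9812 = +8.3323 (running +78.4291)
  i=5: 3.3374·1.3971 − 2.8662·-0.8501 = +7.0993 (running +85.5283)
Area = |Σ|/2 = |85.5283|/2 = 42.7642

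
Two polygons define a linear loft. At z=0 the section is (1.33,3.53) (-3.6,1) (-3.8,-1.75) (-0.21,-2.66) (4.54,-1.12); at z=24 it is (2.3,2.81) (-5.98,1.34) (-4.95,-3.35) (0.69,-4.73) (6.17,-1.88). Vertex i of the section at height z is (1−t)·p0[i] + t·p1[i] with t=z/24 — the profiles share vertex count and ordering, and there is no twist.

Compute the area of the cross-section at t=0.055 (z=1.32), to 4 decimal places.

Cross-section at t=0.055: each vertex is (1-t)·p0[i] + t·p1[i].
  v1: (1-0.055)·(1.33,3.53) + 0.055·(2.3,2.81) = (1.3834,3.4904)
  v2: (1-0.055)·(-3.6,1) + 0.055·(-5.98,1.34) = (-3.7309,1.0187)
  v3: (1-0.055)·(-3.8,-1.75) + 0.055·(-4.95,-3.35) = (-3.8632,-1.8380)
  v4: (1-0.055)·(-0.21,-2.66) + 0.055·(0.69,-4.73) = (-0.1605,-2.7738)
  v5: (1-0.055)·(4.54,-1.12) + 0.055·(6.17,-1.88) = (4.6296,-1.1618)
Shoelace sum Σ(x_i·y_{i+1} − x_{i+1}·y_i):
  i=1: 1.3834·1.0187 − -3.7309·3.4904 = +14.4316 (running +14.4316)
  i=2: -3.7309·-1.8380 − -3.8632·1.0187 = +10.7929 (running +25.2244)
  i=3: -3.8632·-2.7738 − -0.1605·-1.8380 = +10.4211 (running +35.6455)
  i=4: -0.1605·-1.1618 − 4.6296·-2.7738 = +13.0284 (running +48.6739)
  i=5: 4.6296·3.4904 − 1.3834·-1.1618 = +17.7665 (running +66.4404)
Area = |Σ|/2 = |66.4404|/2 = 33.2202

Area at t=0.055: 33.2202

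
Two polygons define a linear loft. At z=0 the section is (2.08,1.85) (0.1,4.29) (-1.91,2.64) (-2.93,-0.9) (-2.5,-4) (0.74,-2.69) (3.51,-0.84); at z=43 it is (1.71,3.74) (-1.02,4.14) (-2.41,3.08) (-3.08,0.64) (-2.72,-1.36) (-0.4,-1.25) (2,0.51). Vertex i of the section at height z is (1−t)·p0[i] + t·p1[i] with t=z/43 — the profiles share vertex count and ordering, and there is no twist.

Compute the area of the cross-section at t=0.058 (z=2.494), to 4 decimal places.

Area at t=0.058: 30.8179

Cross-section at t=0.058: each vertex is (1-t)·p0[i] + t·p1[i].
  v1: (1-0.058)·(2.08,1.85) + 0.058·(1.71,3.74) = (2.0585,1.9596)
  v2: (1-0.058)·(0.1,4.29) + 0.058·(-1.02,4.14) = (0.0350,4.2813)
  v3: (1-0.058)·(-1.91,2.64) + 0.058·(-2.41,3.08) = (-1.9390,2.6655)
  v4: (1-0.058)·(-2.93,-0.9) + 0.058·(-3.08,0.64) = (-2.9387,-0.8107)
  v5: (1-0.058)·(-2.5,-4) + 0.058·(-2.72,-1.36) = (-2.5128,-3.8469)
  v6: (1-0.058)·(0.74,-2.69) + 0.058·(-0.4,-1.25) = (0.6739,-2.6065)
  v7: (1-0.058)·(3.51,-0.84) + 0.058·(2,0.51) = (3.4224,-0.7617)
Shoelace sum Σ(x_i·y_{i+1} − x_{i+1}·y_i):
  i=1: 2.0585·4.2813 − 0.0350·1.9596 = +8.7446 (running +8.7446)
  i=2: 0.0350·2.6655 − -1.9390·4.2813 = +8.3948 (running +17.1394)
  i=3: -1.9390·-0.8107 − -2.9387·2.6655 = +9.4051 (running +26.5445)
  i=4: -2.9387·-3.8469 − -2.5128·-0.8107 = +9.2678 (running +35.8123)
  i=5: -2.5128·-2.6065 − 0.6739·-3.8469 = +9.1418 (running +44.9541)
  i=6: 0.6739·-0.7617 − 3.4224·-2.6065 = +8.4072 (running +53.3612)
  i=7: 3.4224·1.9596 − 2.0585·-0.7617 = +8.2746 (running +61.6359)
Area = |Σ|/2 = |61.6359|/2 = 30.8179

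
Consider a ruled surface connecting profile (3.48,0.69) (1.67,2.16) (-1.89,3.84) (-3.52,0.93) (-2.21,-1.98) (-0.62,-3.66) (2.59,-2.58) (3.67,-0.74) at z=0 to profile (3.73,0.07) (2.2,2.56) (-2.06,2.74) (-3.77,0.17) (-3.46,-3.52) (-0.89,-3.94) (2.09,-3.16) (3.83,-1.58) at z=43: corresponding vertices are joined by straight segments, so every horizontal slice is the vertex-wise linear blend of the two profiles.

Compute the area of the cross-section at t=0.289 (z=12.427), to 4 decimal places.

Cross-section at t=0.289: each vertex is (1-t)·p0[i] + t·p1[i].
  v1: (1-0.289)·(3.48,0.69) + 0.289·(3.73,0.07) = (3.5522,0.5108)
  v2: (1-0.289)·(1.67,2.16) + 0.289·(2.2,2.56) = (1.8232,2.2756)
  v3: (1-0.289)·(-1.89,3.84) + 0.289·(-2.06,2.74) = (-1.9391,3.5221)
  v4: (1-0.289)·(-3.52,0.93) + 0.289·(-3.77,0.17) = (-3.5923,0.7104)
  v5: (1-0.289)·(-2.21,-1.98) + 0.289·(-3.46,-3.52) = (-2.5713,-2.4251)
  v6: (1-0.289)·(-0.62,-3.66) + 0.289·(-0.89,-3.94) = (-0.6980,-3.7409)
  v7: (1-0.289)·(2.59,-2.58) + 0.289·(2.09,-3.16) = (2.4455,-2.7476)
  v8: (1-0.289)·(3.67,-0.74) + 0.289·(3.83,-1.58) = (3.7162,-0.9828)
Shoelace sum Σ(x_i·y_{i+1} − x_{i+1}·y_i):
  i=1: 3.5522·2.2756 − 1.8232·0.5108 = +7.1522 (running +7.1522)
  i=2: 1.8232·3.5221 − -1.9391·2.2756 = +10.8341 (running +17.9863)
  i=3: -1.9391·0.7104 − -3.5923·3.5221 = +11.2748 (running +29.2610)
  i=4: -3.5923·-2.4251 − -2.5713·0.7104 = +10.5379 (running +39.7990)
  i=5: -2.5713·-3.7409 − -0.6980·-2.4251 = +7.9261 (running +47.7251)
  i=6: -0.6980·-2.7476 − 2.4455·-3.7409 = +11.0663 (running +58.7914)
  i=7: 2.4455·-0.9828 − 3.7162·-2.7476 = +7.8075 (running +66.5989)
  i=8: 3.7162·0.5108 − 3.5522·-0.9828 = +5.3893 (running +71.9882)
Area = |Σ|/2 = |71.9882|/2 = 35.9941

Area at t=0.289: 35.9941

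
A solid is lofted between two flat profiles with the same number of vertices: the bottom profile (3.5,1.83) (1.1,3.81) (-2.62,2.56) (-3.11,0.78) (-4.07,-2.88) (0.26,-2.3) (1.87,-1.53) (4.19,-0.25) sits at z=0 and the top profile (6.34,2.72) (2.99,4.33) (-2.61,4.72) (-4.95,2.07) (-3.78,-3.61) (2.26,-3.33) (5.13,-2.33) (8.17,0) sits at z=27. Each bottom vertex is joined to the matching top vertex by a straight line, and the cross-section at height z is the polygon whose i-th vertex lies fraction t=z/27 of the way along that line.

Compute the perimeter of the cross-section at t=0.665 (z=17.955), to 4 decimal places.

Cross-section at t=0.665: each vertex is (1-t)·p0[i] + t·p1[i].
  v1: (1-0.665)·(3.5,1.83) + 0.665·(6.34,2.72) = (5.3886,2.4219)
  v2: (1-0.665)·(1.1,3.81) + 0.665·(2.99,4.33) = (2.3569,4.1558)
  v3: (1-0.665)·(-2.62,2.56) + 0.665·(-2.61,4.72) = (-2.6133,3.9964)
  v4: (1-0.665)·(-3.11,0.78) + 0.665·(-4.95,2.07) = (-4.3336,1.6378)
  v5: (1-0.665)·(-4.07,-2.88) + 0.665·(-3.78,-3.61) = (-3.8772,-3.3655)
  v6: (1-0.665)·(0.26,-2.3) + 0.665·(2.26,-3.33) = (1.5900,-2.9849)
  v7: (1-0.665)·(1.87,-1.53) + 0.665·(5.13,-2.33) = (4.0379,-2.0620)
  v8: (1-0.665)·(4.19,-0.25) + 0.665·(8.17,0) = (6.8367,-0.0837)
Perimeter = Σ |v_{i+1} − v_i|:
  edge 1→2: √(-3.0318² + 1.7340²) = 3.4926 (running 3.4926)
  edge 2→3: √(-4.9702² + -0.1594²) = 4.9728 (running 8.4653)
  edge 3→4: √(-1.7203² + -2.3585²) = 2.9192 (running 11.3846)
  edge 4→5: √(0.4565² + -5.0033²) = 5.0241 (running 16.4087)
  edge 5→6: √(5.4672² + 0.3805²) = 5.4804 (running 21.8890)
  edge 6→7: √(2.4479² + 0.9229²) = 2.6161 (running 24.5051)
  edge 7→8: √(2.7988² + 1.9783²) = 3.4274 (running 27.9325)
  edge 8→1: √(-1.4481² + 2.5056²) = 2.8940 (running 30.8265)
Perimeter = 30.8265

Perimeter at t=0.665: 30.8265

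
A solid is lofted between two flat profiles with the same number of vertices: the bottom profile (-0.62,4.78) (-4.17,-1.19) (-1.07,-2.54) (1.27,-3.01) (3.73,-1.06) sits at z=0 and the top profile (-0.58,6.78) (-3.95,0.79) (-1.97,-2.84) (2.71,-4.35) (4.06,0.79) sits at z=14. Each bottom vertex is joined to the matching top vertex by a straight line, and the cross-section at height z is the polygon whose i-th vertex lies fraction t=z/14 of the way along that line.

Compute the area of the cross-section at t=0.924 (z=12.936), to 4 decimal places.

Area at t=0.924: 49.8331

Cross-section at t=0.924: each vertex is (1-t)·p0[i] + t·p1[i].
  v1: (1-0.924)·(-0.62,4.78) + 0.924·(-0.58,6.78) = (-0.5830,6.6280)
  v2: (1-0.924)·(-4.17,-1.19) + 0.924·(-3.95,0.79) = (-3.9667,0.6395)
  v3: (1-0.924)·(-1.07,-2.54) + 0.924·(-1.97,-2.84) = (-1.9016,-2.8172)
  v4: (1-0.924)·(1.27,-3.01) + 0.924·(2.71,-4.35) = (2.6006,-4.2482)
  v5: (1-0.924)·(3.73,-1.06) + 0.924·(4.06,0.79) = (4.0349,0.6494)
Shoelace sum Σ(x_i·y_{i+1} − x_{i+1}·y_i):
  i=1: -0.5830·0.6395 − -3.9667·6.6280 = +25.9186 (running +25.9186)
  i=2: -3.9667·-2.8172 − -1.9016·0.6395 = +12.3912 (running +38.3097)
  i=3: -1.9016·-4.2482 − 2.6006·-2.8172 = +15.4046 (running +53.7143)
  i=4: 2.6006·0.6494 − 4.0349·-4.2482 = +18.8298 (running +72.5441)
  i=5: 4.0349·6.6280 − -0.5830·0.6494 = +27.1221 (running +99.6662)
Area = |Σ|/2 = |99.6662|/2 = 49.8331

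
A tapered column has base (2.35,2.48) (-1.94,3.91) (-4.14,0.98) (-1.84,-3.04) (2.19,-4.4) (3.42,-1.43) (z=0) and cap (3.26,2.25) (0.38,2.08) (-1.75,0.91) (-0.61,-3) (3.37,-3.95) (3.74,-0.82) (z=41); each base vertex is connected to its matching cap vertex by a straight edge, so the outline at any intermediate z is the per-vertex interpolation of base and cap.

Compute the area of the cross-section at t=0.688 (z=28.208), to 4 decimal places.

Cross-section at t=0.688: each vertex is (1-t)·p0[i] + t·p1[i].
  v1: (1-0.688)·(2.35,2.48) + 0.688·(3.26,2.25) = (2.9761,2.3218)
  v2: (1-0.688)·(-1.94,3.91) + 0.688·(0.38,2.08) = (-0.3438,2.6510)
  v3: (1-0.688)·(-4.14,0.98) + 0.688·(-1.75,0.91) = (-2.4957,0.9318)
  v4: (1-0.688)·(-1.84,-3.04) + 0.688·(-0.61,-3) = (-0.9938,-3.0125)
  v5: (1-0.688)·(2.19,-4.4) + 0.688·(3.37,-3.95) = (3.0018,-4.0904)
  v6: (1-0.688)·(3.42,-1.43) + 0.688·(3.74,-0.82) = (3.6402,-1.0103)
Shoelace sum Σ(x_i·y_{i+1} − x_{i+1}·y_i):
  i=1: 2.9761·2.6510 − -0.3438·2.3218 = +8.6878 (running +8.6878)
  i=2: -0.3438·0.9318 − -2.4957·2.6510 = +6.2955 (running +14.9833)
  i=3: -2.4957·-3.0125 − -0.9938·0.9318 = +8.4442 (running +23.4275)
  i=4: -0.9938·-4.0904 − 3.0018·-3.0125 = +13.1079 (running +36.5354)
  i=5: 3.0018·-1.0103 − 3.6402·-4.0904 = +11.8569 (running +48.3923)
  i=6: 3.6402·2.3218 − 2.9761·-1.0103 = +11.4584 (running +59.8507)
Area = |Σ|/2 = |59.8507|/2 = 29.9253

Area at t=0.688: 29.9253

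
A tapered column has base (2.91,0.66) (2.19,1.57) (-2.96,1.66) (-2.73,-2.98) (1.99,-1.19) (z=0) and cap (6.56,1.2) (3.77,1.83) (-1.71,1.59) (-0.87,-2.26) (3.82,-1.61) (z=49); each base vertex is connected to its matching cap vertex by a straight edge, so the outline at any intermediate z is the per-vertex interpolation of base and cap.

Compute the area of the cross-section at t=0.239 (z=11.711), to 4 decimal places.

Area at t=0.239: 20.2497

Cross-section at t=0.239: each vertex is (1-t)·p0[i] + t·p1[i].
  v1: (1-0.239)·(2.91,0.66) + 0.239·(6.56,1.2) = (3.7824,0.7891)
  v2: (1-0.239)·(2.19,1.57) + 0.239·(3.77,1.83) = (2.5676,1.6321)
  v3: (1-0.239)·(-2.96,1.66) + 0.239·(-1.71,1.59) = (-2.6612,1.6433)
  v4: (1-0.239)·(-2.73,-2.98) + 0.239·(-0.87,-2.26) = (-2.2855,-2.8079)
  v5: (1-0.239)·(1.99,-1.19) + 0.239·(3.82,-1.61) = (2.4274,-1.2904)
Shoelace sum Σ(x_i·y_{i+1} − x_{i+1}·y_i):
  i=1: 3.7824·1.6321 − 2.5676·0.7891 = +4.1473 (running +4.1473)
  i=2: 2.5676·1.6433 − -2.6612·1.6321 = +8.5628 (running +12.7101)
  i=3: -2.6612·-2.8079 − -2.2855·1.6433 = +11.2282 (running +23.9383)
  i=4: -2.2855·-1.2904 − 2.4274·-2.8079 = +9.7650 (running +33.7033)
  i=5: 2.4274·0.7891 − 3.7824·-1.2904 = +6.7960 (running +40.4993)
Area = |Σ|/2 = |40.4993|/2 = 20.2497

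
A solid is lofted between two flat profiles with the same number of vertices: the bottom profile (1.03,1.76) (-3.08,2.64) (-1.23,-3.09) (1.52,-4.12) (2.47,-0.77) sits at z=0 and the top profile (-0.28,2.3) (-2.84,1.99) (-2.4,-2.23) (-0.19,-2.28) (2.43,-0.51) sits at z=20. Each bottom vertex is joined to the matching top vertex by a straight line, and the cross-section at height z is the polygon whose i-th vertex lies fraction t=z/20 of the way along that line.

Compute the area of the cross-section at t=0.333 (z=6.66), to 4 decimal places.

Area at t=0.333: 20.5392

Cross-section at t=0.333: each vertex is (1-t)·p0[i] + t·p1[i].
  v1: (1-0.333)·(1.03,1.76) + 0.333·(-0.28,2.3) = (0.5938,1.9398)
  v2: (1-0.333)·(-3.08,2.64) + 0.333·(-2.84,1.99) = (-3.0001,2.4236)
  v3: (1-0.333)·(-1.23,-3.09) + 0.333·(-2.4,-2.23) = (-1.6196,-2.8036)
  v4: (1-0.333)·(1.52,-4.12) + 0.333·(-0.19,-2.28) = (0.9506,-3.5073)
  v5: (1-0.333)·(2.47,-0.77) + 0.333·(2.43,-0.51) = (2.4567,-0.6834)
Shoelace sum Σ(x_i·y_{i+1} − x_{i+1}·y_i):
  i=1: 0.5938·2.4236 − -3.0001·1.9398 = +7.2586 (running +7.2586)
  i=2: -3.0001·-2.8036 − -1.6196·2.4236 = +12.3363 (running +19.5949)
  i=3: -1.6196·-3.5073 − 0.9506·-2.8036 = +8.3455 (running +27.9404)
  i=4: 0.9506·-0.6834 − 2.4567·-3.5073 = +7.9666 (running +35.9070)
  i=5: 2.4567·1.9398 − 0.5938·-0.6834 = +5.1713 (running +41.0783)
Area = |Σ|/2 = |41.0783|/2 = 20.5392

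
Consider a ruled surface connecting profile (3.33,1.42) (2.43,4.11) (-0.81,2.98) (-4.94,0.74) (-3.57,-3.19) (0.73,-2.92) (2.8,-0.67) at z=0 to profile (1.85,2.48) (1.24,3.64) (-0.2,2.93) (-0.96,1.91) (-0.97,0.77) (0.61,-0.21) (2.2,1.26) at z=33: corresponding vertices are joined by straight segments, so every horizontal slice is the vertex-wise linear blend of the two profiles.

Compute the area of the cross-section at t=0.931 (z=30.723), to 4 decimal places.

Cross-section at t=0.931: each vertex is (1-t)·p0[i] + t·p1[i].
  v1: (1-0.931)·(3.33,1.42) + 0.931·(1.85,2.48) = (1.9521,2.4069)
  v2: (1-0.931)·(2.43,4.11) + 0.931·(1.24,3.64) = (1.3221,3.6724)
  v3: (1-0.931)·(-0.81,2.98) + 0.931·(-0.2,2.93) = (-0.2421,2.9335)
  v4: (1-0.931)·(-4.94,0.74) + 0.931·(-0.96,1.91) = (-1.2346,1.8293)
  v5: (1-0.931)·(-3.57,-3.19) + 0.931·(-0.97,0.77) = (-1.1494,0.4968)
  v6: (1-0.931)·(0.73,-2.92) + 0.931·(0.61,-0.21) = (0.6183,-0.3970)
  v7: (1-0.931)·(2.8,-0.67) + 0.931·(2.2,1.26) = (2.2414,1.1268)
Shoelace sum Σ(x_i·y_{i+1} − x_{i+1}·y_i):
  i=1: 1.9521·3.6724 − 1.3221·2.4069 = +3.9869 (running +3.9869)
  i=2: 1.3221·2.9335 − -0.2421·3.6724 = +4.7674 (running +8.7543)
  i=3: -0.2421·1.8293 − -1.2346·2.9335 = +3.1788 (running +11.9331)
  i=4: -1.2346·0.4968 − -1.1494·1.8293 = +1.4893 (running +13.4224)
  i=5: -1.1494·-0.3970 − 0.6183·0.4968 = +0.1492 (running +13.5716)
  i=6: 0.6183·1.1268 − 2.2414·-0.3970 = +1.5865 (running +15.1581)
  i=7: 2.2414·2.4069 − 1.9521·1.1268 = +3.1950 (running +18.3531)
Area = |Σ|/2 = |18.3531|/2 = 9.1765

Area at t=0.931: 9.1765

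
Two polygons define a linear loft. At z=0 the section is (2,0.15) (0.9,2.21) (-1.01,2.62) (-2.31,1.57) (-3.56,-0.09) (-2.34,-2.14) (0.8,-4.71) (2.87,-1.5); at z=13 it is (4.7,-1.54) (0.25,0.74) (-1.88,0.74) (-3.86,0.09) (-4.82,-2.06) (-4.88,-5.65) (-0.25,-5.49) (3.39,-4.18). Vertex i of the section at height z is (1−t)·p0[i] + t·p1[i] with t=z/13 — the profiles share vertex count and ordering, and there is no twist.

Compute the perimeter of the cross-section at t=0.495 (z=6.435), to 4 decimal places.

Cross-section at t=0.495: each vertex is (1-t)·p0[i] + t·p1[i].
  v1: (1-0.495)·(2,0.15) + 0.495·(4.7,-1.54) = (3.3365,-0.6865)
  v2: (1-0.495)·(0.9,2.21) + 0.495·(0.25,0.74) = (0.5783,1.4824)
  v3: (1-0.495)·(-1.01,2.62) + 0.495·(-1.88,0.74) = (-1.4406,1.6894)
  v4: (1-0.495)·(-2.31,1.57) + 0.495·(-3.86,0.09) = (-3.0772,0.8374)
  v5: (1-0.495)·(-3.56,-0.09) + 0.495·(-4.82,-2.06) = (-4.1837,-1.0652)
  v6: (1-0.495)·(-2.34,-2.14) + 0.495·(-4.88,-5.65) = (-3.5973,-3.8775)
  v7: (1-0.495)·(0.8,-4.71) + 0.495·(-0.25,-5.49) = (0.2802,-5.0961)
  v8: (1-0.495)·(2.87,-1.5) + 0.495·(3.39,-4.18) = (3.1274,-2.8266)
Perimeter = Σ |v_{i+1} − v_i|:
  edge 1→2: √(-2.7582² + 2.1689²) = 3.5089 (running 3.5089)
  edge 2→3: √(-2.0189² + 0.2071²) = 2.0295 (running 5.5383)
  edge 3→4: √(-1.6366² + -0.8520²) = 1.8451 (running 7.3834)
  edge 4→5: √(-1.1065² + -1.9026²) = 2.2009 (running 9.5843)
  edge 5→6: √(0.5864² + -2.8123²) = 2.8728 (running 12.4571)
  edge 6→7: √(3.8775² + -1.2186²) = 4.0645 (running 16.5217)
  edge 7→8: √(2.8472² + 2.2695²) = 3.6410 (running 20.1627)
  edge 8→1: √(0.2091² + 2.1401²) = 2.1502 (running 22.3129)
Perimeter = 22.3129

Perimeter at t=0.495: 22.3129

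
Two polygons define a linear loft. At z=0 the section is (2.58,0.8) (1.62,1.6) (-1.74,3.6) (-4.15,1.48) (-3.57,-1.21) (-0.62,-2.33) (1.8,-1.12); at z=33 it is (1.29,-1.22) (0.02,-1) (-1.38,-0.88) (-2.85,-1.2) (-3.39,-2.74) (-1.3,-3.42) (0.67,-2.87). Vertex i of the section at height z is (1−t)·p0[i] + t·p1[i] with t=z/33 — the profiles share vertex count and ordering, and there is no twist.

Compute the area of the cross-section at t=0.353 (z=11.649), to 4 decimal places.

Cross-section at t=0.353: each vertex is (1-t)·p0[i] + t·p1[i].
  v1: (1-0.353)·(2.58,0.8) + 0.353·(1.29,-1.22) = (2.1246,0.0869)
  v2: (1-0.353)·(1.62,1.6) + 0.353·(0.02,-1) = (1.0552,0.6822)
  v3: (1-0.353)·(-1.74,3.6) + 0.353·(-1.38,-0.88) = (-1.6129,2.0186)
  v4: (1-0.353)·(-4.15,1.48) + 0.353·(-2.85,-1.2) = (-3.6911,0.5340)
  v5: (1-0.353)·(-3.57,-1.21) + 0.353·(-3.39,-2.74) = (-3.5065,-1.7501)
  v6: (1-0.353)·(-0.62,-2.33) + 0.353·(-1.3,-3.42) = (-0.8600,-2.7148)
  v7: (1-0.353)·(1.8,-1.12) + 0.353·(0.67,-2.87) = (1.4011,-1.7378)
Shoelace sum Σ(x_i·y_{i+1} − x_{i+1}·y_i):
  i=1: 2.1246·0.6822 − 1.0552·0.0869 = +1.3577 (running +1.3577)
  i=2: 1.0552·2.0186 − -1.6129·0.6822 = +3.2303 (running +4.5880)
  i=3: -1.6129·0.5340 − -3.6911·2.0186 = +6.5895 (running +11.1775)
  i=4: -3.6911·-1.7501 − -3.5065·0.5340 = +8.3321 (running +19.5095)
  i=5: -3.5065·-2.7148 − -0.8600·-1.7501 = +8.0141 (running +27.5236)
  i=6: -0.8600·-1.7378 − 1.4011·-2.7148 = +5.2982 (running +32.8219)
  i=7: 1.4011·0.0869 − 2.1246·-1.7378 = +3.8139 (running +36.6357)
Area = |Σ|/2 = |36.6357|/2 = 18.3179

Area at t=0.353: 18.3179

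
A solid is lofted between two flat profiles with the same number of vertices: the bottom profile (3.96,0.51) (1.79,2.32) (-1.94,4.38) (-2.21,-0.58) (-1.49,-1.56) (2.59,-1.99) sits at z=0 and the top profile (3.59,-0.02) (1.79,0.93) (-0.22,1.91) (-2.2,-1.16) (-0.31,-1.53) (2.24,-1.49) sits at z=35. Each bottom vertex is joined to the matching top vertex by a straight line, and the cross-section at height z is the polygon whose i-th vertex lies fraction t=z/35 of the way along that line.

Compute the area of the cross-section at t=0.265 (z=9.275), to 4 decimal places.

Area at t=0.265: 21.2372

Cross-section at t=0.265: each vertex is (1-t)·p0[i] + t·p1[i].
  v1: (1-0.265)·(3.96,0.51) + 0.265·(3.59,-0.02) = (3.8620,0.3695)
  v2: (1-0.265)·(1.79,2.32) + 0.265·(1.79,0.93) = (1.7900,1.9516)
  v3: (1-0.265)·(-1.94,4.38) + 0.265·(-0.22,1.91) = (-1.4842,3.7254)
  v4: (1-0.265)·(-2.21,-0.58) + 0.265·(-2.2,-1.16) = (-2.2073,-0.7337)
  v5: (1-0.265)·(-1.49,-1.56) + 0.265·(-0.31,-1.53) = (-1.1773,-1.5521)
  v6: (1-0.265)·(2.59,-1.99) + 0.265·(2.24,-1.49) = (2.4973,-1.8575)
Shoelace sum Σ(x_i·y_{i+1} − x_{i+1}·y_i):
  i=1: 3.8620·1.9516 − 1.7900·0.3695 = +6.8757 (running +6.8757)
  i=2: 1.7900·3.7254 − -1.4842·1.9516 = +9.5652 (running +16.4409)
  i=3: -1.4842·-0.7337 − -2.2073·3.7254 = +9.3123 (running +25.7532)
  i=4: -2.2073·-1.5521 − -1.1773·-0.7337 = +2.5621 (running +28.3153)
  i=5: -1.1773·-1.8575 − 2.4973·-1.5521 = +6.0627 (running +34.3780)
  i=6: 2.4973·0.3695 − 3.8620·-1.8575 = +8.0964 (running +42.4745)
Area = |Σ|/2 = |42.4745|/2 = 21.2372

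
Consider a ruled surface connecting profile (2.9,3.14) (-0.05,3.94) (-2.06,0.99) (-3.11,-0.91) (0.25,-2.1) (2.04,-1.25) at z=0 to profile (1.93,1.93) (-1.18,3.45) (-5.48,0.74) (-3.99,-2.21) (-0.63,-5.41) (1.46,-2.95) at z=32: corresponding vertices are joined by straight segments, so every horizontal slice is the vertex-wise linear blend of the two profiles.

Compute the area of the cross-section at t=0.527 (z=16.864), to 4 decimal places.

Cross-section at t=0.527: each vertex is (1-t)·p0[i] + t·p1[i].
  v1: (1-0.527)·(2.9,3.14) + 0.527·(1.93,1.93) = (2.3888,2.5023)
  v2: (1-0.527)·(-0.05,3.94) + 0.527·(-1.18,3.45) = (-0.6455,3.6818)
  v3: (1-0.527)·(-2.06,0.99) + 0.527·(-5.48,0.74) = (-3.8623,0.8582)
  v4: (1-0.527)·(-3.11,-0.91) + 0.527·(-3.99,-2.21) = (-3.5738,-1.5951)
  v5: (1-0.527)·(0.25,-2.1) + 0.527·(-0.63,-5.41) = (-0.2138,-3.8444)
  v6: (1-0.527)·(2.04,-1.25) + 0.527·(1.46,-2.95) = (1.7343,-2.1459)
Shoelace sum Σ(x_i·y_{i+1} − x_{i+1}·y_i):
  i=1: 2.3888·3.6818 − -0.6455·2.5023 = +10.4103 (running +10.4103)
  i=2: -0.6455·0.8582 − -3.8623·3.6818 = +13.6662 (running +24.0766)
  i=3: -3.8623·-1.5951 − -3.5738·0.8582 = +9.2280 (running +33.3046)
  i=4: -3.5738·-3.8444 − -0.2138·-1.5951 = +13.3979 (running +46.7025)
  i=5: -0.2138·-2.1459 − 1.7343·-3.8444 = +7.1262 (running +53.8286)
  i=6: 1.7343·2.5023 − 2.3888·-2.1459 = +9.4660 (running +63.2946)
Area = |Σ|/2 = |63.2946|/2 = 31.6473

Area at t=0.527: 31.6473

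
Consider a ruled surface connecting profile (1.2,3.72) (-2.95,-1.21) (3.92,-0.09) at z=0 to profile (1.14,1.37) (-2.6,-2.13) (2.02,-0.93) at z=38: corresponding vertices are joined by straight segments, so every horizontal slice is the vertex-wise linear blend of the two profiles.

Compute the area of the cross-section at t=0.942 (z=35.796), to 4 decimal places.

Cross-section at t=0.942: each vertex is (1-t)·p0[i] + t·p1[i].
  v1: (1-0.942)·(1.2,3.72) + 0.942·(1.14,1.37) = (1.1435,1.5063)
  v2: (1-0.942)·(-2.95,-1.21) + 0.942·(-2.6,-2.13) = (-2.6203,-2.0766)
  v3: (1-0.942)·(3.92,-0.09) + 0.942·(2.02,-0.93) = (2.1302,-0.8813)
Shoelace sum Σ(x_i·y_{i+1} − x_{i+1}·y_i):
  i=1: 1.1435·-2.0766 − -2.6203·1.5063 = +1.5724 (running +1.5724)
  i=2: -2.6203·-0.8813 − 2.1302·-2.0766 = +6.7329 (running +8.3052)
  i=3: 2.1302·1.5063 − 1.1435·-0.8813 = +4.2164 (running +12.5217)
Area = |Σ|/2 = |12.5217|/2 = 6.2608

Area at t=0.942: 6.2608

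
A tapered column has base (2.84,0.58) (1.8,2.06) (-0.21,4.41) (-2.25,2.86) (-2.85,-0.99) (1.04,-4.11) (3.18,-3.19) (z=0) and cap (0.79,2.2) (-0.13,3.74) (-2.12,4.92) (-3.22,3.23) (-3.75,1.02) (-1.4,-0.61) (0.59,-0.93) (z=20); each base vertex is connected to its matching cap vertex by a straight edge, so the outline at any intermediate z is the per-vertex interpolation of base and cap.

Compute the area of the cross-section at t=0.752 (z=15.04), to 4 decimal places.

Area at t=0.752: 21.1224

Cross-section at t=0.752: each vertex is (1-t)·p0[i] + t·p1[i].
  v1: (1-0.752)·(2.84,0.58) + 0.752·(0.79,2.2) = (1.2984,1.7982)
  v2: (1-0.752)·(1.8,2.06) + 0.752·(-0.13,3.74) = (0.3486,3.3234)
  v3: (1-0.752)·(-0.21,4.41) + 0.752·(-2.12,4.92) = (-1.6463,4.7935)
  v4: (1-0.752)·(-2.25,2.86) + 0.752·(-3.22,3.23) = (-2.9794,3.1382)
  v5: (1-0.752)·(-2.85,-0.99) + 0.752·(-3.75,1.02) = (-3.5268,0.5215)
  v6: (1-0.752)·(1.04,-4.11) + 0.752·(-1.4,-0.61) = (-0.7949,-1.4780)
  v7: (1-0.752)·(3.18,-3.19) + 0.752·(0.59,-0.93) = (1.2323,-1.4905)
Shoelace sum Σ(x_i·y_{i+1} − x_{i+1}·y_i):
  i=1: 1.2984·3.3234 − 0.3486·1.7982 = +3.6881 (running +3.6881)
  i=2: 0.3486·4.7935 − -1.6463·3.3234 = +7.1425 (running +10.8306)
  i=3: -1.6463·3.1382 − -2.9794·4.7935 = +9.1155 (running +19.9461)
  i=4: -2.9794·0.5215 − -3.5268·3.1382 = +9.5141 (running +29.4602)
  i=5: -3.5268·-1.4780 − -0.7949·0.5215 = +5.6272 (running +35.0874)
  i=6: -0.7949·-1.4905 − 1.2323·-1.4780 = +3.0061 (running +38.0935)
  i=7: 1.2323·1.7982 − 1.2984·-1.4905 = +4.1512 (running +42.2447)
Area = |Σ|/2 = |42.2447|/2 = 21.1224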